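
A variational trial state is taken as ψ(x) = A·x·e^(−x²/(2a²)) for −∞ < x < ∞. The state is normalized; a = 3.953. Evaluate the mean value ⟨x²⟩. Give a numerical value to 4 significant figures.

⟨x^2⟩ ≈ 23.44

⟨x²⟩ = ∫ x^2 |ψ|² dx over the full domain.
With ∫_{−∞}^{∞} x^(2m) e^(−αx²) dx = (2m−1)!!·√π / (2^m α^(m+1/2)), the ratio of the moment integral to the normalization integral gives ⟨x²⟩ = 3·a^2/2.
Putting a = 3.953 gives 23.439.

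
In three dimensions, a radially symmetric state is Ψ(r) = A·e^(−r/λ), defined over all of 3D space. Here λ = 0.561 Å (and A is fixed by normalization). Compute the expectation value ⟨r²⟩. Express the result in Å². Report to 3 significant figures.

By definition ⟨r²⟩ = ∫ r^2 |Ψ(r)|² 4πr² dr.
The ratio of the moment integral to the normalization integral gives ⟨r²⟩ = 3·λ^2.
Putting λ = 0.561 gives 0.9442.

⟨r^2⟩ ≈ 0.944 Å^2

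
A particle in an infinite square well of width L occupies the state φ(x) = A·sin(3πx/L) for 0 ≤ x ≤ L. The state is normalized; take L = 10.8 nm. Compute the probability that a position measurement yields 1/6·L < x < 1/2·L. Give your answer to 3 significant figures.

P ≈ 0.333

P = ∫_{1/6·L}^{1/2·L} |φ(x)|² dx.
Since A² = 1/(L/2), this is the region integral divided by the full normalization integral.
Substituting u = x/L, A² and the length scale cancel in the ratio: P = ∫_{1/6}^{1/2} sin(3·π·u)^2 du / ∫_{0}^{1} sin(3·π·u)^2 du.
Using ∫ sin(3·π·u)^2 du = u/2 - sin(6·π·u)/(12·π), the numerator is 1/6 and the denominator is 1/2.
Taking the ratio, P = 1/3.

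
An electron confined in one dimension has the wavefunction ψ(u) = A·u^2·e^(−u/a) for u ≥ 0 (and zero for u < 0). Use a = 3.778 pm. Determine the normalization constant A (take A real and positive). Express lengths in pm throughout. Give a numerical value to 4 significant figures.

A ≈ 0.04162 pm^(-5/2)

The normalization condition is ∫|ψ|² du = 1 from 0 to ∞.
Carrying out the integral gives A² · 3·a^5/4.
Substituting a = 3.778 gives A² = 0.0017323, so A = 0.041621.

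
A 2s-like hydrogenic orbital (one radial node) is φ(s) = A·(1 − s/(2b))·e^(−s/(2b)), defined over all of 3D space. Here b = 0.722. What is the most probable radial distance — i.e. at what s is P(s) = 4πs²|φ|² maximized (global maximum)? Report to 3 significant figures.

s ≈ 3.78

Differentiate P(s) = 4πs²|φ|² with respect to s and set to zero.
This gives s = b·(√(5) + 3).
With b = 0.722, the most probable radial distance is 3.780.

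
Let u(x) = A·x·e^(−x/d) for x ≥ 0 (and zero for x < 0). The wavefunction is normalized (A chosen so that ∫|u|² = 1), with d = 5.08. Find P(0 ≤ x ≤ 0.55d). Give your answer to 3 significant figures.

P ≈ 0.0996

P = ∫_{0}^{0.55d} |u(x)|² dx.
With A² fixed by ∫|u|² = 1, i.e. A² = (d^3/4)^(−1), substitute and integrate.
Let t = x/d; then A² and the length scale cancel, so P = ∫_{0}^{0.55} t^2·e^(-2·t) dt ÷ ∫_{0}^{∞} t^2·e^(-2·t) dt.
With ∫ t^2·e^(-2·t) dt = -(2·t^2 + 2·t + 1)·e^(-2·t)/4 + C, the region integral is 1/4 - 541·e^(-11/10)/800 and the full one is 1/4.
Taking the ratio, P = 0.09958.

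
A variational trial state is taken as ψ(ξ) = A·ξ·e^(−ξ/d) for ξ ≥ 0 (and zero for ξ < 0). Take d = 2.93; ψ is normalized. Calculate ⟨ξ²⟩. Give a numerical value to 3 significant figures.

⟨ξ^2⟩ ≈ 25.8

By definition ⟨ξ²⟩ = ∫ ξ^2 |ψ(ξ)|² dξ.
With ∫₀^∞ ξ^4 e^(−αξ) dξ = 4!/α^5, since the A² factors cancel between numerator and denominator, ⟨ξ²⟩ = 3·d^2.
With d = 2.93, ⟨ξ^2⟩ = 25.75.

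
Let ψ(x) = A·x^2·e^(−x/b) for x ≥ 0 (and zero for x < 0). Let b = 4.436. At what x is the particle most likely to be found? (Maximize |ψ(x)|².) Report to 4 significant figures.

The maximum of |ψ(x)|² occurs where its derivative vanishes.
Solving yields x = 2·b.
With b = 4.436, the most probable position is 8.8720.

x ≈ 8.872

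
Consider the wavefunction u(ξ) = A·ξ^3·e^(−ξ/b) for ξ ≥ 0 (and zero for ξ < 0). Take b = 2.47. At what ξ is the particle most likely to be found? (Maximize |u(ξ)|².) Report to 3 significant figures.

ξ ≈ 7.41

Set d/dξ [|u(ξ)|²] = 0 and solve for ξ > 0.
This gives ξ = 3·b.
With b = 2.47, the most probable position is 7.410.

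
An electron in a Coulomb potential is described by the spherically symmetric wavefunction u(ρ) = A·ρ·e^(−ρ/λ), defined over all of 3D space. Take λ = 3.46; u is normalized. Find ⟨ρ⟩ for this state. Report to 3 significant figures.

⟨ρ⟩ ≈ 8.65

By definition ⟨ρ⟩ = ∫ ρ |u(ρ)|² 4πρ² dρ.
With ∫₀^∞ ρ^5 e^(−αρ) dρ = 5!/α^6, the ratio of the moment integral to the normalization integral gives ⟨ρ⟩ = 5·λ/2.
Putting λ = 3.46 gives 8.650.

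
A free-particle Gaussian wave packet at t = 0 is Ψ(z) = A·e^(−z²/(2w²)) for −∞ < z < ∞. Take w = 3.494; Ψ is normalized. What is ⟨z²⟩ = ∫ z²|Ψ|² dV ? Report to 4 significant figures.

The expectation value is the |Ψ|²-weighted average of z^2: ∫ z^2|Ψ|² dz.
Differentiating ∫e^(−αz²) dz = √(π/α) under α to get the higher moments, evaluating both integrals, ⟨z²⟩ = w^2/2.
With w = 3.494, ⟨z^2⟩ = 6.1040.

⟨z^2⟩ ≈ 6.104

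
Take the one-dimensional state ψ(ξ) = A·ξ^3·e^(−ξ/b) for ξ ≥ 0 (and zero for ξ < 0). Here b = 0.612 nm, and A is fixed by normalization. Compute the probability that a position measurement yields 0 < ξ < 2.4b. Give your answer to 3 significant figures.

The probability is P = ∫ |ψ|² dξ over [0, 2.4b].
With A² fixed by ∫|ψ|² = 1, i.e. A² = (45·b^7/8)^(−1), substitute and integrate.
In terms of u = ξ/b (A² and the length scale cancel between numerator and denominator), P = [∫_{0}^{2.4} u^6·e^(-2·u) du] / [∫_{0}^{∞} u^6·e^(-2·u) du].
An antiderivative of u^6·e^(-2·u) is -(4·u^6 + 12·u^5 + 30·u^4 + 60·u^3 + 90·u^2 + 90·u + 45)·e^(-2·u)/8; evaluating from 0 to 2.4 gives ≈ 1.1767, while the full integral is 45/8.
Evaluating gives P = 0.2092.

P ≈ 0.209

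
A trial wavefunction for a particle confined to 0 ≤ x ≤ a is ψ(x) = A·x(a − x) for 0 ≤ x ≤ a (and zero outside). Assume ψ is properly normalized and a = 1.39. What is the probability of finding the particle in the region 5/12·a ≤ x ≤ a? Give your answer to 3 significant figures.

|ψ|² is the probability density, so P = ∫_{5/12·a}^{a} |ψ|² dx.
With A² fixed by ∫|ψ|² = 1, i.e. A² = (a^5/30)^(−1), substitute and integrate.
In terms of u = x/a (A² and the length scale cancel between numerator and denominator), P = [∫_{5/12}^{1} u^2·(1 - u)^2 du] / [∫_{0}^{1} u^2·(1 - u)^2 du].
Using ∫ u^2·(1 - u)^2 du = u^3·(6·u^2 - 15·u + 10)/30, the numerator is ≈ 0.021779 and the denominator is 1/30.
The result is P = 0.6534.

P ≈ 0.653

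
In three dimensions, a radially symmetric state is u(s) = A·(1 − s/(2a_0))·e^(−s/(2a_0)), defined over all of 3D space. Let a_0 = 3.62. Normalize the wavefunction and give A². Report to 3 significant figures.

We need A² ∫|f|² 4πs² ds = 1, taking the integral from 0 to ∞.
In 3D with spherical symmetry the volume element is 4πs² ds.
With ∫₀^∞ s^4 e^(−αs) ds = 4!/α^5, ∫|u|² 4πs² ds = A²·(8·π·a_0^3).
Hence A² = 1/[8·π·a_0^3].
Plugging in a_0 = 3.62 yields A = 0.02896.

A^2 ≈ 0.000839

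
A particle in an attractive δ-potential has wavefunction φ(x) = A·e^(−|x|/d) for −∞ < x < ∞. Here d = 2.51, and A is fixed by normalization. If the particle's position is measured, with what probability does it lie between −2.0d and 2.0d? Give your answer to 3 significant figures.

The probability is P = ∫ |φ|² dx over [−2.0d, 2.0d].
With A² fixed by ∫|φ|² = 1, i.e. A² = (d)^(−1), substitute and integrate.
Both integrals are even about x = 0, so only the x ≥ 0 halves are needed (the factors of 2 cancel). Let u = x/d; then A² and the length scale cancel, so P = ∫_{0}^{2.0} e^(-2·u) du ÷ ∫_{0}^{∞} e^(-2·u) du.
With ∫ e^(-2·u) du = -e^(-2·u)/2 + C, the region integral is 1/2 - e^(-4)/2 and the full one is 1/2.
This works out to P = 0.9817.

P ≈ 0.982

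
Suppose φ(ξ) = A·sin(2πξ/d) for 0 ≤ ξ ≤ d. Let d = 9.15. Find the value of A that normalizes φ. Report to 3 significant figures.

A ≈ 0.468

Normalization requires ∫|φ|² dξ = 1, integrated from 0 to d.
With φ = A·sin(2πξ/d), the integral evaluates to A²·[d/2].
Setting this equal to 1 gives A² = 1/(d/2).
Plugging in d = 9.15 yields A = 0.4675.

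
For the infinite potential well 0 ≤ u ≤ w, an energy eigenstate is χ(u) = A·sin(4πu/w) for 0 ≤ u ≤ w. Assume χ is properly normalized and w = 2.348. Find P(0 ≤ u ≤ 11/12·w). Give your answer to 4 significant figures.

P = ∫_{0}^{11/12·w} |χ(u)|² du.
The normalization integral ∫|χ|²du over the whole domain equals w/2·A², and A² cancels in the ratio.
In terms of t = u/w (A² and the length scale cancel between numerator and denominator), P = [∫_{0}^{11/12} sin(4·π·t)^2 dt] / [∫_{0}^{1} sin(4·π·t)^2 dt].
An antiderivative of sin(4·π·t)^2 is t/2 - sin(4·π·t)·cos(4·π·t)/(8·π); evaluating from 0 to 11/12 gives √(3)/(32·π) + 11/24, while the full integral is 1/2.
This works out to P = √(3)/(16·π) + 11/12.

P ≈ 0.9511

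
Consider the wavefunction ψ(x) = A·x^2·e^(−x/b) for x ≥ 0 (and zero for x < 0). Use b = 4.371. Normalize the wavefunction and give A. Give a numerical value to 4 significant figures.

A ≈ 0.02891

We need A² ∫|f|² dx = 1, taking the integral from 0 to ∞.
Carrying out the integral gives A² · 3·b^5/4.
So A² = (3·b^5/4)^(−1).
With b = 4.371: A² = 0.00083567 and A = 0.028908.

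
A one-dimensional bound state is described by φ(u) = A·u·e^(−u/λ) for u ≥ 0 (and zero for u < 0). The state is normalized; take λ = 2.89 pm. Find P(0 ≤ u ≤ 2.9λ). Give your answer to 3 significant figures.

|φ|² is the probability density, so P = ∫_{0}^{2.9λ} |φ|² du.
The normalization integral ∫|φ|²du over the whole domain equals λ^3/4·A², and A² cancels in the ratio.
In terms of t = u/λ (A² and the length scale cancel between numerator and denominator), P = [∫_{0}^{2.9} t^2·e^(-2·t) dt] / [∫_{0}^{∞} t^2·e^(-2·t) dt].
Using ∫ t^2·e^(-2·t) dt = -(2·t^2 + 2·t + 1)·e^(-2·t)/4, the numerator is 1/4 - 1181·e^(-29/5)/200 and the denominator is 1/4.
This works out to P = 0.9285.

P ≈ 0.928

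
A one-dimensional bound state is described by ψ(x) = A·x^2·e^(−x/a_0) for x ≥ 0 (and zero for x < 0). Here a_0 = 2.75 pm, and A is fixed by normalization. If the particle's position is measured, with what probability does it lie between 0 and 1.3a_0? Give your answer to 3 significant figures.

P ≈ 0.123

P = ∫_{0}^{1.3a_0} |ψ(x)|² dx.
Since A² = 1/(3·a_0^5/4), this is the region integral divided by the full normalization integral.
Substituting u = x/a_0, A² and the length scale cancel in the ratio: P = ∫_{0}^{1.3} u^4·e^(-2·u) du / ∫_{0}^{∞} u^4·e^(-2·u) du.
An antiderivative of u^4·e^(-2·u) is -(u^4/2 + u^3 + 3·u^2/2 + 3·u/2 + 3/4)·e^(-2·u); evaluating from 0 to 1.3 gives ≈ 0.091932, while the full integral is 3/4.
Evaluating gives P = 0.1226.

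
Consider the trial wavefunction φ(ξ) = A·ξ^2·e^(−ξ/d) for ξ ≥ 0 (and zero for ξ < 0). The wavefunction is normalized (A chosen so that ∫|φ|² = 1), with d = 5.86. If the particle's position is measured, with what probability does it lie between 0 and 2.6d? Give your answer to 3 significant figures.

P ≈ 0.594

P = ∫_{0}^{2.6d} |φ(ξ)|² dξ.
With A² fixed by ∫|φ|² = 1, i.e. A² = (3·d^5/4)^(−1), substitute and integrate.
Substituting u = ξ/d, A² and the length scale cancel in the ratio: P = ∫_{0}^{2.6} u^4·e^(-2·u) du / ∫_{0}^{∞} u^4·e^(-2·u) du.
An antiderivative of u^4·e^(-2·u) is -(u^4/2 + u^3 + 3·u^2/2 + 3·u/2 + 3/4)·e^(-2·u); evaluating from 0 to 2.6 gives ≈ 0.44540, while the full integral is 3/4.
Taking the ratio, P = 0.5939.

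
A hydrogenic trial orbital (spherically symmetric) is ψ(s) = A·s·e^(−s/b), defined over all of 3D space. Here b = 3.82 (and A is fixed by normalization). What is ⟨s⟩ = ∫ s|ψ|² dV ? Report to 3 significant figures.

⟨s⟩ ≈ 9.55

By definition ⟨s⟩ = ∫ s |ψ(s)|² 4πs² ds.
The ratio of the moment integral to the normalization integral gives ⟨s⟩ = 5·b/2.
Putting b = 3.82 gives 9.550.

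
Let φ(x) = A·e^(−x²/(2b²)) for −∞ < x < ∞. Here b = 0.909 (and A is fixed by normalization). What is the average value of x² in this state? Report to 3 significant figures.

⟨x²⟩ = ∫ x^2 |φ|² dx over the full domain.
With ∫_{−∞}^{∞} x^(2m) e^(−αx²) dx = (2m−1)!!·√π / (2^m α^(m+1/2)), since the A² factors cancel between numerator and denominator, ⟨x²⟩ = b^2/2.
With b = 0.909, ⟨x^2⟩ = 0.4131.

⟨x^2⟩ ≈ 0.413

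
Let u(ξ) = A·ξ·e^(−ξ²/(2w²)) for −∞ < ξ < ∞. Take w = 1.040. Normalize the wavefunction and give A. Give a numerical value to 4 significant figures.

Require ∫ |u|² dξ = 1 over the whole domain.
Using the Gaussian integral ∫_{−∞}^{∞} e^(−αξ²) dξ = √(π/α), with u = A·ξ·e^(−ξ²/(2w²)), the integral evaluates to A²·[√(π)·w^3/2].
So A² = (√(π)·w^3/2)^(−1).
Substituting w = 1.040 gives A² = 1.0031, so A = 1.0016.

A ≈ 1.002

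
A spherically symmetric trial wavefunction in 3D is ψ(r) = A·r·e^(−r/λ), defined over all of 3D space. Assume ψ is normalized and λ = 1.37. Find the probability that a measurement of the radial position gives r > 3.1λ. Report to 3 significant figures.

P = ∫ |ψ|² 4πr² dr over r > 3.1λ.
Normalization gives A² = 1/(3·π·λ^5).
Substituting u = r/λ, A², 4π and the length scale all cancel in the ratio: P = ∫_{3.1}^{∞} u^4·e^(-2·u) du / ∫_{0}^{∞} u^4·e^(-2·u) du.
An antiderivative of u^4·e^(-2·u) is -(u^4/2 + u^3 + 3·u^2/2 + 3·u/2 + 3/4)·e^(-2·u); evaluating from 3.1 to ∞ gives ≈ 0.19438, while the full integral is 3/4.
The region integral divided by the full integral gives P = 0.2592.

P ≈ 0.259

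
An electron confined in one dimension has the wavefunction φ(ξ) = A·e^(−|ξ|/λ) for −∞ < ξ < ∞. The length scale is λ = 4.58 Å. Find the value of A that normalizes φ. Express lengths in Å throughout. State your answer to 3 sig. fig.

A ≈ 0.467 Å^(-1/2)

Require ∫ |φ|² dξ = 1 over the whole domain.
Using ∫₀^∞ ξⁿ e^(−αξ) dξ = n!/αⁿ⁺¹, with φ = A·e^(−|ξ|/λ), the integral evaluates to A²·[λ].
So A² = (λ)^(−1).
With λ = 4.58: A² = 0.2183 and A = 0.4673.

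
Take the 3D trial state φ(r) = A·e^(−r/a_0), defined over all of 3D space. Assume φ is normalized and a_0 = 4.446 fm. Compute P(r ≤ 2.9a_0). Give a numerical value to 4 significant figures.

P ≈ 0.9285

Integrate the radial probability density 4πr²|φ|² over r ≤ 2.9a_0.
Normalization gives A² = 1/(π·a_0^3).
Let u = r/a_0; then A², 4π and the length scale all cancel, so P = ∫_{0}^{2.9} u^2·e^(-2·u) du ÷ ∫_{0}^{∞} u^2·e^(-2·u) du.
Using ∫ u^2·e^(-2·u) du = -(2·u^2 + 2·u + 1)·e^(-2·u)/4, the numerator is 1/4 - 1181·e^(-29/5)/200 and the denominator is 1/4.
Taking the ratio yields P = 0.92849.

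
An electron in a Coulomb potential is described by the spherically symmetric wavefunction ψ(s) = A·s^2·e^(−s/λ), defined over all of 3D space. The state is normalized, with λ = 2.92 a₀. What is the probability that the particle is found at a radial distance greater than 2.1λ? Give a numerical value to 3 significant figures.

Integrate the radial probability density 4πs²|ψ|² over s > 2.1λ.
The full normalization integral is A²·[45·π·λ^7/2] = 1, fixing A².
In terms of u = s/λ (A², 4π and the length scale all cancel between numerator and denominator), P = [∫_{2.1}^{∞} u^6·e^(-2·u) du] / [∫_{0}^{∞} u^6·e^(-2·u) du].
With ∫ u^6·e^(-2·u) du = -(4·u^6 + 12·u^5 + 30·u^4 + 60·u^3 + 90·u^2 + 90·u + 45)·e^(-2·u)/8 + C, the region integral is ≈ 4.8795 and the full one is 45/8.
Taking the ratio yields P = 0.8675.

P ≈ 0.867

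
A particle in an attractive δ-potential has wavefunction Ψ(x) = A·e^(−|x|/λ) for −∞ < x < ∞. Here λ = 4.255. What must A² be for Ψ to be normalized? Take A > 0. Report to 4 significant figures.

A^2 ≈ 0.2350

Require ∫ |Ψ|² dx = 1 over the whole domain.
The integral (without the A² prefactor) comes out to λ.
Plugging in λ = 4.255 yields A = 0.48479.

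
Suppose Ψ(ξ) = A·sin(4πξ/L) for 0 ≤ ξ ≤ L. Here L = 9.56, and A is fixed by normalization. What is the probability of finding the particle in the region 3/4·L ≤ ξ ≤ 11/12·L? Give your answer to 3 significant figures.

The probability is P = ∫ |Ψ|² dξ over [3/4·L, 11/12·L].
Since A² = 1/(L/2), this is the region integral divided by the full normalization integral.
In terms of u = ξ/L (A² and the length scale cancel between numerator and denominator), P = [∫_{3/4}^{11/12} sin(4·π·u)^2 du] / [∫_{0}^{1} sin(4·π·u)^2 du].
Using ∫ sin(4·π·u)^2 du = u/2 - sin(4·π·u)·cos(4·π·u)/(8·π), the numerator is √(3)/(32·π) + 1/12 and the denominator is 1/2.
Taking the ratio, P = (√(3)/16 + π/6)/π.

P ≈ 0.201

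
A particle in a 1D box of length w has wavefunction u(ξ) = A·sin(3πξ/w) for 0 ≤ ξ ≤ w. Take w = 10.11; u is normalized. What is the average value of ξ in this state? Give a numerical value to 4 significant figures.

The expectation value is the |u|²-weighted average of ξ: ∫ ξ|u|² dξ.
Since the A² factors cancel between numerator and denominator, ⟨ξ⟩ = w/2.
With w = 10.11, ⟨ξ⟩ = 5.0550.

⟨ξ⟩ ≈ 5.055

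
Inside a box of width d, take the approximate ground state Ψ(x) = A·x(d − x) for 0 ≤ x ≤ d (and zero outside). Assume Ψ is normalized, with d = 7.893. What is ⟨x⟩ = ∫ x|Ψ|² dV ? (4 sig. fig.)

By definition ⟨x⟩ = ∫ x |Ψ(x)|² dx.
The ratio of the moment integral to the normalization integral gives ⟨x⟩ = d/2.
Putting d = 7.893 gives 3.9465.

⟨x⟩ ≈ 3.947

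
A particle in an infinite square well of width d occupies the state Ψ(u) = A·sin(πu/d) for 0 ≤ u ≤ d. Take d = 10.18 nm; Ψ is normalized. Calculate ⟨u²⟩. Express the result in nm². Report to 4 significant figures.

By definition ⟨u²⟩ = ∫ u^2 |Ψ(u)|² du.
The ratio of the moment integral to the normalization integral gives ⟨u²⟩ = -d^2/(2·π^2) + d^2/3.
Putting d = 10.18 gives 29.294.

⟨u^2⟩ ≈ 29.29 nm^2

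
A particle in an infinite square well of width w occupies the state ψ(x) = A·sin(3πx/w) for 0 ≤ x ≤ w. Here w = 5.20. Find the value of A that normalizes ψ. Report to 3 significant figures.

A ≈ 0.620

Require ∫ |ψ|² dx = 1 over the whole domain.
Using sin²θ = (1 − cos 2θ)/2, ∫|ψ|² dx = A²·(w/2).
Setting this equal to 1 gives A² = 1/(w/2).
Plugging in w = 5.20 yields A = 0.6202.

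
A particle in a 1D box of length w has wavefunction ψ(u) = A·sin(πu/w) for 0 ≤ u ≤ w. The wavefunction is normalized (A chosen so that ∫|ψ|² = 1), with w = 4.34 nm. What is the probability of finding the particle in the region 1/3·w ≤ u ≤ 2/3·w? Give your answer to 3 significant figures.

|ψ|² is the probability density, so P = ∫_{1/3·w}^{2/3·w} |ψ|² du.
The normalization integral ∫|ψ|²du over the whole domain equals w/2·A², and A² cancels in the ratio.
In terms of t = u/w (A² and the length scale cancel between numerator and denominator), P = [∫_{1/3}^{2/3} sin(π·t)^2 dt] / [∫_{0}^{1} sin(π·t)^2 dt].
Using ∫ sin(π·t)^2 dt = t/2 - sin(2·π·t)/(4·π), the numerator is √(3)/(4·π) + 1/6 and the denominator is 1/2.
This works out to P = (√(3)/2 + π/3)/π.

P ≈ 0.609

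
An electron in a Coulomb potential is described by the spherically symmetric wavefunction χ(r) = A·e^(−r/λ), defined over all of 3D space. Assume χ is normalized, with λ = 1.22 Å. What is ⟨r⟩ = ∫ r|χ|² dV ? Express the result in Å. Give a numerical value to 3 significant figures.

⟨r⟩ ≈ 1.83 Å

The expectation value is the |χ|²-weighted average of r: ∫ r|χ|² 4πr² dr.
Since the A² factors cancel between numerator and denominator, ⟨r⟩ = 3·λ/2.
Putting λ = 1.22 gives 1.830.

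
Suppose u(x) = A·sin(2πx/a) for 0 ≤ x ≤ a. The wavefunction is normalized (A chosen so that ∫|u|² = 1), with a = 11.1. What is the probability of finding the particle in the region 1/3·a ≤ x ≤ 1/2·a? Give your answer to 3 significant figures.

P ≈ 0.0978

The probability is P = ∫ |u|² dx over [1/3·a, 1/2·a].
The normalization integral ∫|u|²dx over the whole domain equals a/2·A², and A² cancels in the ratio.
Substituting t = x/a, A² and the length scale cancel in the ratio: P = ∫_{1/3}^{1/2} sin(2·π·t)^2 dt / ∫_{0}^{1} sin(2·π·t)^2 dt.
With ∫ sin(2·π·t)^2 dt = t/2 - sin(4·π·t)/(8·π) + C, the region integral is -√(3)/(16·π) + 1/12 and the full one is 1/2.
Taking the ratio, P = (-√(3)/8 + π/6)/π.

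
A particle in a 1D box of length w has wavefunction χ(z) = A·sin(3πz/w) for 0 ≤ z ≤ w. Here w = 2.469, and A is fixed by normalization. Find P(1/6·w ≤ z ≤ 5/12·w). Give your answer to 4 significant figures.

|χ|² is the probability density, so P = ∫_{1/6·w}^{5/12·w} |χ|² dz.
The normalization integral ∫|χ|²dz over the whole domain equals w/2·A², and A² cancels in the ratio.
Substituting u = z/w, A² and the length scale cancel in the ratio: P = ∫_{1/6}^{5/12} sin(3·π·u)^2 du / ∫_{0}^{1} sin(3·π·u)^2 du.
Using ∫ sin(3·π·u)^2 du = u/2 - sin(6·π·u)/(12·π), the numerator is 1/8 - 1/(12·π) and the denominator is 1/2.
Taking the ratio, P = (-2 + 3·π)/(12·π).

P ≈ 0.1969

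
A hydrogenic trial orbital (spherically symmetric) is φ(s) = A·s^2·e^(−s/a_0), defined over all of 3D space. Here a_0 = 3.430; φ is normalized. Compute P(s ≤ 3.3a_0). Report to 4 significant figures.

P ≈ 0.4892

With dV = 4πs²ds, the probability is ∫|φ|² dV over s ≤ 3.3a_0.
A² is fixed by ∫₀^∞ 4πs²|φ|² ds = 1, i.e. A² = (45·π·a_0^7/2)^(−1).
Substituting u = s/a_0, A², 4π and the length scale all cancel in the ratio: P = ∫_{0}^{3.3} u^6·e^(-2·u) du / ∫_{0}^{∞} u^6·e^(-2·u) du.
Using ∫ u^6·e^(-2·u) du = -(4·u^6 + 12·u^5 + 30·u^4 + 60·u^3 + 90·u^2 + 90·u + 45)·e^(-2·u)/8, the numerator is ≈ 2.75153 and the denominator is 45/8.
The region integral divided by the full integral gives P = 0.48916.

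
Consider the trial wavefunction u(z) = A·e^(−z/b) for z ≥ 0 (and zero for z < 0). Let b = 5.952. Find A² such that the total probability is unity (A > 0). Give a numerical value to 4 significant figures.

A^2 ≈ 0.3360

The normalization condition is ∫|u|² dz = 1 from 0 to ∞.
With ∫₀^∞ z^0 e^(−αz) dz = 0!/α^1, with u = A·e^(−z/b), the integral evaluates to A²·[b/2].
Plugging in b = 5.952 yields A = 0.57967.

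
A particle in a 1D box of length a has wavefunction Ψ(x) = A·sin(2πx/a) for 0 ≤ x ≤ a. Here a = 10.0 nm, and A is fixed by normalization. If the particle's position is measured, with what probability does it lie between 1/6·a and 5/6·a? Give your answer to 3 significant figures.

|Ψ|² is the probability density, so P = ∫_{1/6·a}^{5/6·a} |Ψ|² dx.
The normalization integral ∫|Ψ|²dx over the whole domain equals a/2·A², and A² cancels in the ratio.
Substituting u = x/a, A² and the length scale cancel in the ratio: P = ∫_{1/6}^{5/6} sin(2·π·u)^2 du / ∫_{0}^{1} sin(2·π·u)^2 du.
With ∫ sin(2·π·u)^2 du = u/2 - sin(4·π·u)/(8·π) + C, the region integral is √(3)/(8·π) + 1/3 and the full one is 1/2.
This works out to P = √(3)/(4·π) + 2/3.

P ≈ 0.804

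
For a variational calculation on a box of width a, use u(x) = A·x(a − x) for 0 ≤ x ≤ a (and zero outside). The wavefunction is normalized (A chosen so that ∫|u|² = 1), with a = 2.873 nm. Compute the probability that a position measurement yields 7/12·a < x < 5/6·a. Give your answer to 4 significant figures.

|u|² is the probability density, so P = ∫_{7/12·a}^{5/6·a} |u|² dx.
The normalization integral ∫|u|²dx over the whole domain equals a^5/30·A², and A² cancels in the ratio.
Let t = x/a; then A² and the length scale cancel, so P = ∫_{7/12}^{5/6} t^2·(1 - t)^2 dt ÷ ∫_{0}^{1} t^2·(1 - t)^2 dt.
Using ∫ t^2·(1 - t)^2 dt = t^3·(6·t^2 - 15·t + 10)/30, the numerator is ≈ 0.0103709 and the denominator is 1/30.
This works out to P = 0.31113.

P ≈ 0.3111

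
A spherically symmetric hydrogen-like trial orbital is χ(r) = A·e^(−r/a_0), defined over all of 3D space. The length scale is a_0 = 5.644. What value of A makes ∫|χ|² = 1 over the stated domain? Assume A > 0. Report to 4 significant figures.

The normalization condition is ∫|χ|² 4πr² dr = 1 from 0 to ∞.
In 3D with spherical symmetry the volume element is 4πr² dr.
With χ = A·e^(−r/a_0), the integral evaluates to A²·[π·a_0^3].
Hence A² = 1/[π·a_0^3].
With a_0 = 5.644: A² = 0.0017705 and A = 0.042077.

A ≈ 0.04208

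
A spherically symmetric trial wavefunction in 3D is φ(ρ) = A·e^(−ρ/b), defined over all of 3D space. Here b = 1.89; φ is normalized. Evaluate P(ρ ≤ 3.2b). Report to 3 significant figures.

P ≈ 0.954

Integrate the radial probability density 4πρ²|φ|² over ρ ≤ 3.2b.
Normalization gives A² = 1/(π·b^3).
Substituting u = ρ/b, A², 4π and the length scale all cancel in the ratio: P = ∫_{0}^{3.2} u^2·e^(-2·u) du / ∫_{0}^{∞} u^2·e^(-2·u) du.
An antiderivative of u^2·e^(-2·u) is -(2·u^2 + 2·u + 1)·e^(-2·u)/4; evaluating from 0 to 3.2 gives 1/4 - 697·e^(-32/5)/100, while the full integral is 1/4.
Taking the ratio yields P = 0.9537.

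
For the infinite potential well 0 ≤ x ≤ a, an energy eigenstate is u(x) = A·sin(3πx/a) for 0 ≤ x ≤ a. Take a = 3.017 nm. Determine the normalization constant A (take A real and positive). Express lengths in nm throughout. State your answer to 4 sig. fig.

We need A² ∫|f|² dx = 1, taking the integral from 0 to a.
Carrying out the integral gives A² · a/2.
Setting this equal to 1 gives A² = 1/(a/2).
Plugging in a = 3.017 yields A = 0.81419.

A ≈ 0.8142 nm^(-1/2)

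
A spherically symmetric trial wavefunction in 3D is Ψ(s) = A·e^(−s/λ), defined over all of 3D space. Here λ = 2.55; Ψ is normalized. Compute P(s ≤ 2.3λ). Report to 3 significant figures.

Integrate the radial probability density 4πs²|Ψ|² over s ≤ 2.3λ.
A² is fixed by ∫₀^∞ 4πs²|Ψ|² ds = 1, i.e. A² = (π·λ^3)^(−1).
Let u = s/λ; then A², 4π and the length scale all cancel, so P = ∫_{0}^{2.3} u^2·e^(-2·u) du ÷ ∫_{0}^{∞} u^2·e^(-2·u) du.
An antiderivative of u^2·e^(-2·u) is -(2·u^2 + 2·u + 1)·e^(-2·u)/4; evaluating from 0 to 2.3 gives 1/4 - 809·e^(-23/5)/200, while the full integral is 1/4.
The region integral divided by the full integral gives P = 0.8374.

P ≈ 0.837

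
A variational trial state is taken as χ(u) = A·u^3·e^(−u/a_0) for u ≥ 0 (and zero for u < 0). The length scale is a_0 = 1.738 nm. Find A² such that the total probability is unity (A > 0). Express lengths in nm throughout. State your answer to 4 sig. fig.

Require ∫ |χ|² du = 1 over the whole domain.
Carrying out the integral gives A² · 45·a_0^7/8.
Setting this equal to 1 gives A² = 1/(45·a_0^7/8).
Plugging in a_0 = 1.738 yields A = 0.060921.

A^2 ≈ 0.003711 nm^(-7)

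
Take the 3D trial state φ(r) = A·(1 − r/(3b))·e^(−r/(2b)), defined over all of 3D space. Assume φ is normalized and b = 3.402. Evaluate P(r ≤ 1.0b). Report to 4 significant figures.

With dV = 4πr²dr, the probability is ∫|φ|² dV over r ≤ 1.0b.
A² is fixed by ∫₀^∞ 4πr²|φ|² dr = 1, i.e. A² = (8·π·b^3/3)^(−1).
Substituting u = r/b, A², 4π and the length scale all cancel in the ratio: P = ∫_{0}^{1.0} u^2·(1 - u/3)^2·e^(-u) du / ∫_{0}^{∞} u^2·(1 - u/3)^2·e^(-u) du.
With ∫ u^2·(1 - u/3)^2·e^(-u) du = (-u^4 + 2·u^3 - 3·u^2 - 6·u - 6)·e^(-u)/9 + C, the region integral is 2/3 - 14·e^(-1)/9 and the full one is 2/3.
Taking the ratio yields P = 0.14161.

P ≈ 0.1416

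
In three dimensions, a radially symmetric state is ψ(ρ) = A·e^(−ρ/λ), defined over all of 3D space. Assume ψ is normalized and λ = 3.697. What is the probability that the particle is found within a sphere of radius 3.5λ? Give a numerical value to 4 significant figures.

With dV = 4πρ²dρ, the probability is ∫|ψ|² dV over ρ ≤ 3.5λ.
A² is fixed by ∫₀^∞ 4πρ²|ψ|² dρ = 1, i.e. A² = (π·λ^3)^(−1).
Substituting u = ρ/λ, A², 4π and the length scale all cancel in the ratio: P = ∫_{0}^{3.5} u^2·e^(-2·u) du / ∫_{0}^{∞} u^2·e^(-2·u) du.
Using ∫ u^2·e^(-2·u) du = -(2·u^2 + 2·u + 1)·e^(-2·u)/4, the numerator is 1/4 - 65·e^(-7)/8 and the denominator is 1/4.
The region integral divided by the full integral gives P = 0.97036.

P ≈ 0.9704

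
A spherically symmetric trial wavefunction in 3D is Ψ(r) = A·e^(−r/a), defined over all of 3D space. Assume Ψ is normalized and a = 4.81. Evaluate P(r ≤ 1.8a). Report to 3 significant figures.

P ≈ 0.697

With dV = 4πr²dr, the probability is ∫|Ψ|² dV over r ≤ 1.8a.
Normalization gives A² = 1/(π·a^3).
Substituting u = r/a, A², 4π and the length scale all cancel in the ratio: P = ∫_{0}^{1.8} u^2·e^(-2·u) du / ∫_{0}^{∞} u^2·e^(-2·u) du.
An antiderivative of u^2·e^(-2·u) is -(2·u^2 + 2·u + 1)·e^(-2·u)/4; evaluating from 0 to 1.8 gives 1/4 - 277·e^(-18/5)/100, while the full integral is 1/4.
The region integral divided by the full integral gives P = 0.6973.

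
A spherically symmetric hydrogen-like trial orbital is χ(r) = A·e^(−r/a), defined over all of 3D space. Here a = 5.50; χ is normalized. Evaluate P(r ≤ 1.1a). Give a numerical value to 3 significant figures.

P ≈ 0.377

With dV = 4πr²dr, the probability is ∫|χ|² dV over r ≤ 1.1a.
The full normalization integral is A²·[π·a^3] = 1, fixing A².
Let u = r/a; then A², 4π and the length scale all cancel, so P = ∫_{0}^{1.1} u^2·e^(-2·u) du ÷ ∫_{0}^{∞} u^2·e^(-2·u) du.
An antiderivative of u^2·e^(-2·u) is -(2·u^2 + 2·u + 1)·e^(-2·u)/4; evaluating from 0 to 1.1 gives 1/4 - 281·e^(-11/5)/200, while the full integral is 1/4.
Taking the ratio yields P = 0.3773.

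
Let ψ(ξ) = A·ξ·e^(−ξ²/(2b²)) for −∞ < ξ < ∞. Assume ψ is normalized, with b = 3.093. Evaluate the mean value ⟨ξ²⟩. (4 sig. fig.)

⟨ξ²⟩ = ∫ ξ^2 |ψ|² dξ over the full domain.
The ratio of the moment integral to the normalization integral gives ⟨ξ²⟩ = 3·b^2/2.
With b = 3.093, ⟨ξ^2⟩ = 14.350.

⟨ξ^2⟩ ≈ 14.35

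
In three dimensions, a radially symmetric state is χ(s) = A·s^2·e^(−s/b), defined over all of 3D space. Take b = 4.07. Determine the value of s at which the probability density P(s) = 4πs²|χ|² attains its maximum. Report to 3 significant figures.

The maximum of P(s) = 4πs²|χ|² occurs where its derivative vanishes.
This gives s = 3·b.
With b = 4.07, the most probable radial distance is 12.21.

s ≈ 12.2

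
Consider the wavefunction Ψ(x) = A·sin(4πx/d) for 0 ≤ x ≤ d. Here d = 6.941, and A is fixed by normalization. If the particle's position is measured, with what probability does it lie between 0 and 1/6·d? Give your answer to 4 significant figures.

P = ∫_{0}^{1/6·d} |Ψ(x)|² dx.
The normalization integral ∫|Ψ|²dx over the whole domain equals d/2·A², and A² cancels in the ratio.
Substituting u = x/d, A² and the length scale cancel in the ratio: P = ∫_{0}^{1/6} sin(4·π·u)^2 du / ∫_{0}^{1} sin(4·π·u)^2 du.
An antiderivative of sin(4·π·u)^2 is u/2 - sin(4·π·u)·cos(4·π·u)/(8·π); evaluating from 0 to 1/6 gives √(3)/(32·π) + 1/12, while the full integral is 1/2.
This works out to P = (√(3)/16 + π/6)/π.

P ≈ 0.2011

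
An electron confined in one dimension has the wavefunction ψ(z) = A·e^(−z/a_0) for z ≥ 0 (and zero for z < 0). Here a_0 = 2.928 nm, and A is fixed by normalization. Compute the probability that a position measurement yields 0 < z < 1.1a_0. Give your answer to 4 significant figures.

P ≈ 0.8892

|ψ|² is the probability density, so P = ∫_{0}^{1.1a_0} |ψ|² dz.
Since A² = 1/(a_0/2), this is the region integral divided by the full normalization integral.
Substituting u = z/a_0, A² and the length scale cancel in the ratio: P = ∫_{0}^{1.1} e^(-2·u) du / ∫_{0}^{∞} e^(-2·u) du.
Using ∫ e^(-2·u) du = -e^(-2·u)/2, the numerator is 1/2 - e^(-11/5)/2 and the denominator is 1/2.
This works out to P = 0.88920.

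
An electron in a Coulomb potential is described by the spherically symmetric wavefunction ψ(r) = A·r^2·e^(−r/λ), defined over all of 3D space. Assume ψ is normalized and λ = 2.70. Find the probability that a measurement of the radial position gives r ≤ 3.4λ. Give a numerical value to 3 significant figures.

With dV = 4πr²dr, the probability is ∫|ψ|² dV over r ≤ 3.4λ.
Normalization gives A² = 1/(45·π·λ^7/2).
In terms of u = r/λ (A², 4π and the length scale all cancel between numerator and denominator), P = [∫_{0}^{3.4} u^6·e^(-2·u) du] / [∫_{0}^{∞} u^6·e^(-2·u) du].
An antiderivative of u^6·e^(-2·u) is -(4·u^6 + 12·u^5 + 30·u^4 + 60·u^3 + 90·u^2 + 90·u + 45)·e^(-2·u)/8; evaluating from 0 to 3.4 gives ≈ 2.9255, while the full integral is 45/8.
This evaluates to P = 0.5201.

P ≈ 0.520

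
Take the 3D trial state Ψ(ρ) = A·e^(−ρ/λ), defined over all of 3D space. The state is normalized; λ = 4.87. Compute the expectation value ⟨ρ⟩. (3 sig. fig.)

The expectation value is the |Ψ|²-weighted average of ρ: ∫ ρ|Ψ|² 4πρ² dρ.
Using ∫₀^∞ ρⁿ e^(−αρ) dρ = n!/αⁿ⁺¹, the ratio of the moment integral to the normalization integral gives ⟨ρ⟩ = 3·λ/2.
Putting λ = 4.87 gives 7.305.

⟨ρ⟩ ≈ 7.31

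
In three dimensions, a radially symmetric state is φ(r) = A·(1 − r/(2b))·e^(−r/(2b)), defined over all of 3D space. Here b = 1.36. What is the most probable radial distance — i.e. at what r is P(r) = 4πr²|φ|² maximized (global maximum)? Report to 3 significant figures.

Differentiate P(r) = 4πr²|φ|² with respect to r and set to zero.
Solving yields r = b·(√(5) + 3).
With b = 1.36, the most probable radial distance is 7.121.

r ≈ 7.12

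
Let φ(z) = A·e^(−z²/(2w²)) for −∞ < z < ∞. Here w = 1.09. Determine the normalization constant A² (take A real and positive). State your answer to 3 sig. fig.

Require ∫ |φ|² dz = 1 over the whole domain.
Carrying out the integral gives A² · √(π)·w.
So A² = (√(π)·w)^(−1).
Substituting w = 1.09 gives A² = 0.5176, so A = 0.7194.

A^2 ≈ 0.518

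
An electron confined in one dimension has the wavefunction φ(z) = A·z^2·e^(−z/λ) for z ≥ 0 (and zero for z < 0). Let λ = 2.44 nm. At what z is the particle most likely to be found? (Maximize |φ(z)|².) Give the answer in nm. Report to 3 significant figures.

z ≈ 4.88 nm

Set d/dz [|φ(z)|²] = 0 and solve for z > 0.
Solving yields z = 2·λ.
With λ = 2.44, the most probable position is 4.880 nm.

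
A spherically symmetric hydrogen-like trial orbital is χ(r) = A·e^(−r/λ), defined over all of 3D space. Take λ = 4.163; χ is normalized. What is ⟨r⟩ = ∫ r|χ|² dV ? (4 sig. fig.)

⟨r⟩ ≈ 6.245

By definition ⟨r⟩ = ∫ r |χ(r)|² 4πr² dr.
With ∫₀^∞ r^3 e^(−αr) dr = 3!/α^4, the ratio of the moment integral to the normalization integral gives ⟨r⟩ = 3·λ/2.
Putting λ = 4.163 gives 6.2445.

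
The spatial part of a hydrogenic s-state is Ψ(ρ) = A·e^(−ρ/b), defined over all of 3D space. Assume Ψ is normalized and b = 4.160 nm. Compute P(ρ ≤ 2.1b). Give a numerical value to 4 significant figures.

P = ∫ |Ψ|² 4πρ² dρ over ρ ≤ 2.1b.
A² is fixed by ∫₀^∞ 4πρ²|Ψ|² dρ = 1, i.e. A² = (π·b^3)^(−1).
Substituting u = ρ/b, A², 4π and the length scale all cancel in the ratio: P = ∫_{0}^{2.1} u^2·e^(-2·u) du / ∫_{0}^{∞} u^2·e^(-2·u) du.
An antiderivative of u^2·e^(-2·u) is -(2·u^2 + 2·u + 1)·e^(-2·u)/4; evaluating from 0 to 2.1 gives 1/4 - 701·e^(-21/5)/200, while the full integral is 1/4.
This evaluates to P = 0.78976.

P ≈ 0.7898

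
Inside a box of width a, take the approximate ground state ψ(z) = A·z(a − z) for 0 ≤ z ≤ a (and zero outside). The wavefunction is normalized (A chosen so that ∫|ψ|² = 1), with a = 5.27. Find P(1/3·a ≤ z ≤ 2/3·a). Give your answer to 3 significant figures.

P = ∫_{1/3·a}^{2/3·a} |ψ(z)|² dz.
With A² fixed by ∫|ψ|² = 1, i.e. A² = (a^5/30)^(−1), substitute and integrate.
In terms of u = z/a (A² and the length scale cancel between numerator and denominator), P = [∫_{1/3}^{2/3} u^2·(1 - u)^2 du] / [∫_{0}^{1} u^2·(1 - u)^2 du].
With ∫ u^2·(1 - u)^2 du = u^3·(6·u^2 - 15·u + 10)/30 + C, the region integral is 47/2430 and the full one is 1/30.
This works out to P = 47/81.

P ≈ 0.580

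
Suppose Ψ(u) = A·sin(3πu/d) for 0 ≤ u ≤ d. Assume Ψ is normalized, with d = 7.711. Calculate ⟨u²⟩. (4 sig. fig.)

⟨u^2⟩ ≈ 19.49

⟨u²⟩ = ∫ u^2 |Ψ|² du over the full domain.
Using sin²θ = (1 − cos 2θ)/2, evaluating both integrals, ⟨u²⟩ = -d^2/(18·π^2) + d^2/3.
Putting d = 7.711 gives 19.485.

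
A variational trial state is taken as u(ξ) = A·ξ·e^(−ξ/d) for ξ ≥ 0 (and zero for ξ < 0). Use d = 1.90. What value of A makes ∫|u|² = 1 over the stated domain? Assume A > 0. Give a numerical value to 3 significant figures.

A ≈ 0.764

Require ∫ |u|² dξ = 1 over the whole domain.
With u = A·ξ·e^(−ξ/d), the integral evaluates to A²·[d^3/4].
Hence A² = 1/[d^3/4].
With d = 1.90: A² = 0.5832 and A = 0.7637.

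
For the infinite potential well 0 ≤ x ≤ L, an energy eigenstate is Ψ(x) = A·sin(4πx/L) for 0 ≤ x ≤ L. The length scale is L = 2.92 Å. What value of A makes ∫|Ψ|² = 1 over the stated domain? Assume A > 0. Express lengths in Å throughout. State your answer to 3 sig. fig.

A ≈ 0.828 Å^(-1/2)

Normalization requires ∫|Ψ|² dx = 1, integrated from 0 to L.
With ∫₀^L sin²(nπx/L) dx = L/2, ∫|Ψ|² dx = A²·(L/2).
Setting this equal to 1 gives A² = 1/(L/2).
Substituting L = 2.92 gives A² = 0.6849, so A = 0.8276.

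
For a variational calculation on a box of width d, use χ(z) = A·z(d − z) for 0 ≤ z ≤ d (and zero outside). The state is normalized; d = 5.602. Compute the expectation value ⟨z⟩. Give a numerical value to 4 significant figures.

⟨z⟩ ≈ 2.801

By definition ⟨z⟩ = ∫ z |χ(z)|² dz.
Expanding the polynomial and integrating term by term, since the A² factors cancel between numerator and denominator, ⟨z⟩ = d/2.
With d = 5.602, ⟨z⟩ = 2.8010.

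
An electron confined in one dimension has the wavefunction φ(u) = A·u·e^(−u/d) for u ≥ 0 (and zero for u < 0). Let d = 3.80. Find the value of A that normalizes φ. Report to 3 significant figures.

We need A² ∫|f|² du = 1, taking the integral from 0 to ∞.
The integral (without the A² prefactor) comes out to d^3/4.
Hence A² = 1/[d^3/4].
With d = 3.80: A² = 0.07290 and A = 0.2700.

A ≈ 0.270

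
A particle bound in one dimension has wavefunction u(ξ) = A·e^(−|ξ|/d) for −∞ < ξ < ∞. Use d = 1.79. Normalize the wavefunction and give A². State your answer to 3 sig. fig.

Require ∫ |u|² dξ = 1 over the whole domain.
Recall ∫₀^∞ ξ^m e^(−ξ/β) dξ = m!·β^(m+1), ∫|u|² dξ = A²·(d).
With d = 1.79: A² = 0.5587 and A = 0.7474.

A^2 ≈ 0.559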